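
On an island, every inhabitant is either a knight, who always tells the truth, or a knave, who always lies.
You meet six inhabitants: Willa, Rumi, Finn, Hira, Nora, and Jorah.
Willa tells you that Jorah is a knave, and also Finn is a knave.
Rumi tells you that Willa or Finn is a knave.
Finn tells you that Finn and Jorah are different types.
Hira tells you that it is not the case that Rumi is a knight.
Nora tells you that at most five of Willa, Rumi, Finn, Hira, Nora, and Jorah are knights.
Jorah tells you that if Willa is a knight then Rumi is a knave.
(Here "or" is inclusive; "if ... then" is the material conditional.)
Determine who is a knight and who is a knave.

Willa is a knight, Rumi is a knight, Finn is a knave, Hira is a knave, Nora is a knight, and Jorah is a knave.

Willa is a knight; "Jorah is a knave, and also Finn is a knave" is True, as required.
Since Rumi is a knight, "Willa or Finn is a knave" needs to be True, which holds.
Finn (knave): "Finn and Jorah are different types" — False. ✓
Since Hira is a knave, "it is not the case that Rumi is a knight" needs to be False, which holds.
As a knight, Nora's statement "at most five of Willa, Rumi, Finn, Hira, Nora, and Jorah are knights" should be True; it is.
As a knave, Jorah's statement "if Willa is a knight then Rumi is a knave" should be False; it is.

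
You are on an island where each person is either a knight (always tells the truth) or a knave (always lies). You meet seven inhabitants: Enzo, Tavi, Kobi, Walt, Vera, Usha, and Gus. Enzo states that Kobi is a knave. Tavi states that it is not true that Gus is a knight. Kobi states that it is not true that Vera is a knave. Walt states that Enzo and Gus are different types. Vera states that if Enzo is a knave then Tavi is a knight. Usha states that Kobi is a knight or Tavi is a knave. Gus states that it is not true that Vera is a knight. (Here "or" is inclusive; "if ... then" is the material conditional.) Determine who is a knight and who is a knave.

Enzo is a knave, Tavi is a knight, Kobi is a knight, Walt is a knave, Vera is a knight, Usha is a knight, and Gus is a knave.

Enzo is a knave, and the claim "Kobi is a knave" is indeed false.
Tavi (knight): "it is not true that Gus is a knight" — True. ✓
Since Kobi is a knight, "it is not true that Vera is a knave" needs to be True, which holds.
Walt is a knave, and the claim "Enzo and Gus are different types" is indeed false.
Vera is a knight, so "if Enzo is a knave then Tavi is a knight" must be True — and it is.
Usha is a knight, so "Kobi is a knight or Tavi is a knave" must be True — and it is.
Gus (knave): "it is not true that Vera is a knight" — false. ✓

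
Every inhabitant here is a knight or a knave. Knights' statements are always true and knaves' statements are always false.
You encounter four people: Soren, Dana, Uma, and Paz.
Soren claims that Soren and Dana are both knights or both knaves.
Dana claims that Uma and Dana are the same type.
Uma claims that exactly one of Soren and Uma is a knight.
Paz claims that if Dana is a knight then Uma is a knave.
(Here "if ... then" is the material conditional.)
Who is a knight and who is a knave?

Soren (knave): "Soren and Dana are both knights or both knaves" — false. ✓
As a knight, Dana's statement "Uma and Dana are the same type" should be True; it is.
Since Uma is a knight, "exactly one of Soren and Uma is a knight" needs to be True, which holds.
Paz is a knave; "if Dana is a knight then Uma is a knave" is false, as required.

Knights: Dana and Uma. Knaves: Soren and Paz.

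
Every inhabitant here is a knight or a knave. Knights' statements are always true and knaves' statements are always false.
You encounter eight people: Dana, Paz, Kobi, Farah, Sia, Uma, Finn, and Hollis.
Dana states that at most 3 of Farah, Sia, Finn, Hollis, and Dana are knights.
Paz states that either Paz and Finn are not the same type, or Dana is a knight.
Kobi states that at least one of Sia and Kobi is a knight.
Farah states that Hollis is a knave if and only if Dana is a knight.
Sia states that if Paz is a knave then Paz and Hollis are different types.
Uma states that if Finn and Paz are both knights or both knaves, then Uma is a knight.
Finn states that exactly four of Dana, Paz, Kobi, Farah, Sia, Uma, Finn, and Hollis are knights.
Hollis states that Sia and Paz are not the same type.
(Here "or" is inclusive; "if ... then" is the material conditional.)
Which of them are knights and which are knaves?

Since Dana is a knight, "at most 3 of Farah, Sia, Finn, Hollis, and Dana are knights" needs to be true, which holds.
Since Paz is a knight, "either Paz and Finn are not the same type, or Dana is a knight" needs to be true, which holds.
Kobi (knight): "at least one of Sia and Kobi is a knight" — true. ✓
Since Farah is a knight, "Hollis is a knave if and only if Dana is a knight" needs to be true, which holds.
As a knight, Sia's statement "if Paz is a knave then Paz and Hollis are different types" should be true; it is.
Uma is a knight, so "if Finn and Paz are both knights or both knaves, then Uma is a knight" must be true — and it is.
Finn is a knave, and the claim "exactly four of Dana, Paz, Kobi, Farah, Sia, Uma, Finn, and Hollis are knights" is indeed False.
As a knave, Hollis's statement "Sia and Paz are not the same type" should be False; it is.

Knights: Dana, Paz, Kobi, Farah, Sia, and Uma. Knaves: Finn and Hollis.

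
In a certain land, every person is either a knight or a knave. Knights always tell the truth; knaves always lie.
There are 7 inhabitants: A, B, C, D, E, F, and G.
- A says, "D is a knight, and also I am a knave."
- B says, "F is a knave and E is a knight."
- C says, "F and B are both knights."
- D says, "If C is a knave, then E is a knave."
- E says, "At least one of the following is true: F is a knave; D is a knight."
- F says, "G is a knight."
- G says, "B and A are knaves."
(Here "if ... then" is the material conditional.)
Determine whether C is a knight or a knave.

C is a knave.

Consistent assignments: {A=knave, B=knight, C=knave, D=knave, E=knight, F=knave, G=knave}
In every consistent assignment, C is a knave.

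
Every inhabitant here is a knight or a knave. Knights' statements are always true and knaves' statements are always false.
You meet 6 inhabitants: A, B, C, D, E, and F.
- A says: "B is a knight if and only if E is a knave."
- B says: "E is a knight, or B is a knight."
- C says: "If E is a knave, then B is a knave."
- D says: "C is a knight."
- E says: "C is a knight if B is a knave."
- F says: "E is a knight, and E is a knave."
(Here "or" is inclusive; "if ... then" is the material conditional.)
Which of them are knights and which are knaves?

A is a knave, B is a knight, C is a knight, D is a knight, E is a knight, and F is a knave.

As a knave, A's statement "B is a knight if and only if E is a knave" should be false; it is.
B is a knight, so "E is a knight, or B is a knight" must be true — and it is.
Since C is a knight, "if E is a knave, then B is a knave" needs to be true, which holds.
Since D is a knight, "C is a knight" needs to be true, which holds.
E is a knight, so "C is a knight if B is a knave" must be true — and it is.
F is a knave, and the claim "E is a knight, and E is a knave" is indeed false.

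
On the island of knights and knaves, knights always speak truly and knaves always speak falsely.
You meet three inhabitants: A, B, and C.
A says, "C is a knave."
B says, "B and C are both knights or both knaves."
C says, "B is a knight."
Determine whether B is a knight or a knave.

B is a knight.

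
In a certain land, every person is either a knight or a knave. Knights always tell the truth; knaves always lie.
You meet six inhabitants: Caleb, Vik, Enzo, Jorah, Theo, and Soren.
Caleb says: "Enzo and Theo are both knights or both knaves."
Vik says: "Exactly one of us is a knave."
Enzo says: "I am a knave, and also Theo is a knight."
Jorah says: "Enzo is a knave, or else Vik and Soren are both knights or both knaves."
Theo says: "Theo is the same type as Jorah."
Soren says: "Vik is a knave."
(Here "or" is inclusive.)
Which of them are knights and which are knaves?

Knights: Caleb, Jorah, and Soren. Knaves: Vik, Enzo, and Theo.

Since Caleb is a knight, "Enzo and Theo are both knights or both knaves" needs to be True, which holds.
Since Vik is a knave, "exactly one of us is a knave" needs to be False, which holds.
Since Enzo is a knave, "I am a knave, and also Theo is a knight" needs to be False, which holds.
Jorah (knight): "Enzo is a knave, or else Vik and Soren are both knights or both knaves" — True. ✓
Theo (knave): "Theo is the same type as Jorah" — False. ✓
Soren is a knight; "Vik is a knave" is True, as required.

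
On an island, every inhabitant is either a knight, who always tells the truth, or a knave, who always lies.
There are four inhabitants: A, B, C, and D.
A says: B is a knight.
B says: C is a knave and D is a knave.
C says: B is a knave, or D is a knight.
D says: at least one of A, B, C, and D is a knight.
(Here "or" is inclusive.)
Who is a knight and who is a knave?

A is a knave, and the claim "B is a knight" is indeed False.
B is a knave; "C is a knave and D is a knave" is False, as required.
C (knight): "B is a knave, or D is a knight" — True. ✓
D (knight): "at least one of A, B, C, and D is a knight" — True. ✓

A is a knave, B is a knave, C is a knight, and D is a knight.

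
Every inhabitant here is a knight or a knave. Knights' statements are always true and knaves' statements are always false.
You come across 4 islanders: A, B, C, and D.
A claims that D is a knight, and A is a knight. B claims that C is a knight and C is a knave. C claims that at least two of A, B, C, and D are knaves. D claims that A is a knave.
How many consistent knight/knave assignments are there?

1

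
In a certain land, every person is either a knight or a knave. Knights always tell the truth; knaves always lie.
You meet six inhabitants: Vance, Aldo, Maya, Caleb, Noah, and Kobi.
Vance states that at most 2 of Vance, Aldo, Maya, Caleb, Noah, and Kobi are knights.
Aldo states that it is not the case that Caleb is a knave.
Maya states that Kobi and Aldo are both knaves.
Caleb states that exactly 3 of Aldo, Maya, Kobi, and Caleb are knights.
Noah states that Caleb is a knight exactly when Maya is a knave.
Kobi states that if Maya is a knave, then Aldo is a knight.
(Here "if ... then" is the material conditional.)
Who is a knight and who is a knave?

Vance is a knave, Aldo is a knight, Maya is a knave, Caleb is a knight, Noah is a knight, and Kobi is a knight.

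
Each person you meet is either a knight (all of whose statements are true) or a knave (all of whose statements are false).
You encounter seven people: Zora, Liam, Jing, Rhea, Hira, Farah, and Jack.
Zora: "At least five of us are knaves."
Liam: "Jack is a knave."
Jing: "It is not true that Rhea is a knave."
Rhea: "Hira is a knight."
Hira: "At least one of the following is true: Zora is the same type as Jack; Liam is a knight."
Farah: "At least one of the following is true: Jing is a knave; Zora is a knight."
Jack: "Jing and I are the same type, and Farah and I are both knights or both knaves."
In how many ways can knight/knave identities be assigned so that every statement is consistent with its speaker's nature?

1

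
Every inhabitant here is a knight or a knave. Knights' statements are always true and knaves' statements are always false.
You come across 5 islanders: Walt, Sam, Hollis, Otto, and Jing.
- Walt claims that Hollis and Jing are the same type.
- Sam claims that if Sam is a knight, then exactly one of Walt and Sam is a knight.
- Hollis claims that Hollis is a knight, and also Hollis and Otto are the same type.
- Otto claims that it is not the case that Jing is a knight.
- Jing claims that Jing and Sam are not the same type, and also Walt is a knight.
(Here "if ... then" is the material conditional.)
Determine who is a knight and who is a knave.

Walt is a knave, Sam is a knight, Hollis is a knight, Otto is a knight, and Jing is a knave.

Walt is a knave, so "Hollis and Jing are the same type" must be false — and it is.
Sam is a knight; "if Sam is a knight, then exactly one of Walt and Sam is a knight" is true, as required.
Since Hollis is a knight, "Hollis is a knight, and also Hollis and Otto are the same type" needs to be true, which holds.
As a knight, Otto's statement "it is not the case that Jing is a knight" should be true; it is.
Jing is a knave, so "Jing and Sam are not the same type, and also Walt is a knight" must be false — and it is.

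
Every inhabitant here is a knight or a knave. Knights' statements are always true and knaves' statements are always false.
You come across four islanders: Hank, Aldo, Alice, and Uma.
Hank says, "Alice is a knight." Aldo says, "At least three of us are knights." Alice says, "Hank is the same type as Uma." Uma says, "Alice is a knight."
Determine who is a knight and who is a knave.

Suppose Hank is a knave. Then Hank's statement "Alice is a knight" would have to be false. Checking the 8 ways to assign the others, none is consistent with every speaker.
(For instance, with Aldo=knight, Alice=knight, Uma=knight, Hank's claim "Alice is a knight" comes out true where it would need to be false.)
So Hank must be a knight, making "Alice is a knight" true. Taking Hank=knight, Aldo=knight, Alice=knight, Uma=knight, each remaining statement checks out:
  Aldo (knight): "at least three of us are knights" — true. ✓
  Alice (knight): "Hank is the same type as Uma" — true. ✓
  Uma (knight): "Alice is a knight" — true. ✓
This is the unique consistent assignment.

Knights: Hank, Aldo, Alice, and Uma. Knaves: none.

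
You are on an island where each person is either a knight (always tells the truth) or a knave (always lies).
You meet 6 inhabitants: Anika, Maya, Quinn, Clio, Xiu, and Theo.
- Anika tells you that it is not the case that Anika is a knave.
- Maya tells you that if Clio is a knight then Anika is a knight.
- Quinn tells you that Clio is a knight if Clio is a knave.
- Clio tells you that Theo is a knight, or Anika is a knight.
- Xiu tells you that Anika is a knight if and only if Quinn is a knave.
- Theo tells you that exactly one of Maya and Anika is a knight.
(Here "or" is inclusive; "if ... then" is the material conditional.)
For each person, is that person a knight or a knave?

Anika is a knight, Maya is a knight, Quinn is a knight, Clio is a knight, Xiu is a knave, and Theo is a knave.

Anika is a knight; "it is not the case that Anika is a knave" is True, as required.
Since Maya is a knight, "if Clio is a knight then Anika is a knight" needs to be True, which holds.
Quinn is a knight; "Clio is a knight if Clio is a knave" is True, as required.
As a knight, Clio's statement "Theo is a knight, or Anika is a knight" should be True; it is.
Xiu (knave): "Anika is a knight if and only if Quinn is a knave" — false. ✓
Theo is a knave; "exactly one of Maya and Anika is a knight" is false, as required.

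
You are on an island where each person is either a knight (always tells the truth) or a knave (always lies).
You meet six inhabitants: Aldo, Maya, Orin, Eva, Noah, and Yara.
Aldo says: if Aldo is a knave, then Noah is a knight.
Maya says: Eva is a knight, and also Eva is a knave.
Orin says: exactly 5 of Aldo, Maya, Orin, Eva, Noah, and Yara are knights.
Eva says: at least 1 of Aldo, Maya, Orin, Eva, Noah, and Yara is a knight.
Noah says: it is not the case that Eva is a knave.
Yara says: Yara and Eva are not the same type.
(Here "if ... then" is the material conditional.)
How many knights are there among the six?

The unique consistent assignment is Aldo=knave, Maya=knave, Orin=knave, Eva=knave, Noah=knave, Yara=knave.
That has 0 knights.

0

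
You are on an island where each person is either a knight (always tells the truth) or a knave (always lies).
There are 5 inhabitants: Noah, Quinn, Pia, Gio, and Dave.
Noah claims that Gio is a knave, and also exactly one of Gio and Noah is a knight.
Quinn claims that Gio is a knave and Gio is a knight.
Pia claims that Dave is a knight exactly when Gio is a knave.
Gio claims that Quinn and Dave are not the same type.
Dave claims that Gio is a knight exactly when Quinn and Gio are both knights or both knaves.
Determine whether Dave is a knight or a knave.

Dave is a knave.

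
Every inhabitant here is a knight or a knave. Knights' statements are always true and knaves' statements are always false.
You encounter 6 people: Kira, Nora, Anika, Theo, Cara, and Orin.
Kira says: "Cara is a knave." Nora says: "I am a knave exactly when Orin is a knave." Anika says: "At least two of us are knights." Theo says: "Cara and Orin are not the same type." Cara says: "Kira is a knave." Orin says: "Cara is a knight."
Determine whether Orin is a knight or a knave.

Orin is a knight.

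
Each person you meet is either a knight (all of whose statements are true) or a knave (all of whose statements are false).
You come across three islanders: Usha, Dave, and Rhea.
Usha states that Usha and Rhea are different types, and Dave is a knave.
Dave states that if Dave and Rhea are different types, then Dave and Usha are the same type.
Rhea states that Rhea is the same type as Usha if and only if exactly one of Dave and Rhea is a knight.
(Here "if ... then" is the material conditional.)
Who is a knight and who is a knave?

Usha is a knave, Dave is a knight, and Rhea is a knight.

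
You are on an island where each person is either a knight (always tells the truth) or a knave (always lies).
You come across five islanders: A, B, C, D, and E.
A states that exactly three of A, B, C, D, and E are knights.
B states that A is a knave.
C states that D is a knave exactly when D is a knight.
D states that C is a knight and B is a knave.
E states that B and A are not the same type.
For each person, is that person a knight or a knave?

Knights: B and E. Knaves: A, C, and D.

Suppose A is a knight. Then A's statement "exactly three of A, B, C, D, and E are knights" would have to be true. Checking the 16 ways to assign the others, none is consistent with every speaker.
(For instance, with B=knight, C=knave, D=knave, E=knight, B's claim "A is a knave" comes out false where it would need to be true.)
So A must be a knave, making "exactly three of A, B, C, D, and E are knights" false. Taking A=knave, B=knight, C=knave, D=knave, E=knight, each remaining statement checks out:
  B (knight): "A is a knave" — true. ✓
  C (knave): "D is a knave exactly when D is a knight" — false. ✓
  D (knave): "C is a knight and B is a knave" — false. ✓
  E (knight): "B and A are not the same type" — true. ✓
This is the unique consistent assignment.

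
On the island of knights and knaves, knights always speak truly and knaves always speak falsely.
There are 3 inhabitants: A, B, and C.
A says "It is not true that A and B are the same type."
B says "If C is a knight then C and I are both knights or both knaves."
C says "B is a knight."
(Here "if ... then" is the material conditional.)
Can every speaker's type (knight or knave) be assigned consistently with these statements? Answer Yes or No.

Checking all 8 assignments, each has at least one speaker whose statement's truth value contradicts their type.

No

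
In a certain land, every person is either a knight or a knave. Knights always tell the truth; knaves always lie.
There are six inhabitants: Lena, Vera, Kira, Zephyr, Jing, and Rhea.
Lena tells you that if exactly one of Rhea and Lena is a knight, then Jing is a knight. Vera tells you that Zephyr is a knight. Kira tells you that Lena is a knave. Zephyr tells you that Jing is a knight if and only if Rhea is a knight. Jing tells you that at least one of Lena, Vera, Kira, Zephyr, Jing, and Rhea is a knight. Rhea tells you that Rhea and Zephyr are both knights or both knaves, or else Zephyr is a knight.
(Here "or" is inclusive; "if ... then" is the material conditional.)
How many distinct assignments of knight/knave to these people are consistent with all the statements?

1

Consistent assignments:
  Lena=knight, Vera=knight, Kira=knave, Zephyr=knight, Jing=knight, Rhea=knight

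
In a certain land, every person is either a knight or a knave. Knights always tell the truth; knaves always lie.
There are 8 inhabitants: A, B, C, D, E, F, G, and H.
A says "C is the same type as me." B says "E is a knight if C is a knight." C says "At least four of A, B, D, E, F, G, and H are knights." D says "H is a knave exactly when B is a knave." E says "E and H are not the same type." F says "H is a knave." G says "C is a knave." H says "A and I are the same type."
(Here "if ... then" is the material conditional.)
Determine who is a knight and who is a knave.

Knights: A, B, C, E, and F. Knaves: D, G, and H.

A is a knight; "C is the same type as me" is True, as required.
As a knight, B's statement "E is a knight if C is a knight" should be True; it is.
As a knight, C's statement "at least four of A, B, D, E, F, G, and H are knights" should be True; it is.
Since D is a knave, "H is a knave exactly when B is a knave" needs to be False, which holds.
Since E is a knight, "E and H are not the same type" needs to be True, which holds.
F is a knight, and the claim "H is a knave" is indeed True.
Since G is a knave, "C is a knave" needs to be False, which holds.
As a knave, H's statement "A and I are the same type" should be False; it is.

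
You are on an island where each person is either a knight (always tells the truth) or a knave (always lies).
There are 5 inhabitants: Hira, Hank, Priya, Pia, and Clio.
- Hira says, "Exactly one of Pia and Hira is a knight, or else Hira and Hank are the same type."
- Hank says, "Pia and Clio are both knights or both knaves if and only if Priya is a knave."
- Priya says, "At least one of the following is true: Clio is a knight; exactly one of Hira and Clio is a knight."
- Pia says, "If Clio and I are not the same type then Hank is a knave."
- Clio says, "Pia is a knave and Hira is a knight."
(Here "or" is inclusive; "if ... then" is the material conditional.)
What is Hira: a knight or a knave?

Consistent assignments: {Hira=knight, Hank=knight, Priya=knight, Pia=knave, Clio=knight}
In every consistent assignment, Hira is a knight.

Hira is a knight.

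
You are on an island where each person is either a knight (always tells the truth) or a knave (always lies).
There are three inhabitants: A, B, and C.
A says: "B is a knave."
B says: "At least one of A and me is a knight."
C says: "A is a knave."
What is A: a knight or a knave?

A is a knave.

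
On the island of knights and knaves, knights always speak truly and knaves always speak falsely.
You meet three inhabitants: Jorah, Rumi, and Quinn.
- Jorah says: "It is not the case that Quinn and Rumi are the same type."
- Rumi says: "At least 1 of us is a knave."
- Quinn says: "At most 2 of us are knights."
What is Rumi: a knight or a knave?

Consistent assignments: {Jorah=knave, Rumi=knight, Quinn=knight}
In every consistent assignment, Rumi is a knight.

Rumi is a knight.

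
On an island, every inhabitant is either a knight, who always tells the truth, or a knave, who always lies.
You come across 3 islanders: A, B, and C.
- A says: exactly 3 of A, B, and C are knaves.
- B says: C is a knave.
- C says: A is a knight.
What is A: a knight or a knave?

Consistent assignments: {A=knave, B=knight, C=knave}
In every consistent assignment, A is a knave.

A is a knave.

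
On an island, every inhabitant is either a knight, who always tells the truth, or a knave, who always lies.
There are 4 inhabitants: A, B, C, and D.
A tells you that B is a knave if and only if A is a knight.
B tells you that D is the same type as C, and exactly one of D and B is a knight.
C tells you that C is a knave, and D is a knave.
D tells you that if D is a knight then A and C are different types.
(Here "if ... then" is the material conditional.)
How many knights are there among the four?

The unique consistent assignment is A=knight, B=knave, C=knave, D=knight.
That has 2 knights.

2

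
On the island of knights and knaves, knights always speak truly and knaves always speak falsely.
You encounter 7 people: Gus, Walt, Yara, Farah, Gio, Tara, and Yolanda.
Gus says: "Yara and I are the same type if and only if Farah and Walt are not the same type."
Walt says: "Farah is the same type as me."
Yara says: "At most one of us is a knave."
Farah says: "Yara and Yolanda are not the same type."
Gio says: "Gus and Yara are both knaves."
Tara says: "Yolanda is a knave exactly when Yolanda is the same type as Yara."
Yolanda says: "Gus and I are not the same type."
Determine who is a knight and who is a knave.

Gus is a knave, Walt is a knight, Yara is a knave, Farah is a knight, Gio is a knight, Tara is a knight, and Yolanda is a knight.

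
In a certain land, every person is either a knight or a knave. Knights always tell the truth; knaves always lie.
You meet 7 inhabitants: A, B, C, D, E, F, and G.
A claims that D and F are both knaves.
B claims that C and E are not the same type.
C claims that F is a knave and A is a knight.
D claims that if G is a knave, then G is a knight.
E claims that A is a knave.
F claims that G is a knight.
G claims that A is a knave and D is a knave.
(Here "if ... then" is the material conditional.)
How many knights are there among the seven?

The unique consistent assignment is A=knight, B=knight, C=knight, D=knave, E=knave, F=knave, G=knave.
That has 3 knights.

3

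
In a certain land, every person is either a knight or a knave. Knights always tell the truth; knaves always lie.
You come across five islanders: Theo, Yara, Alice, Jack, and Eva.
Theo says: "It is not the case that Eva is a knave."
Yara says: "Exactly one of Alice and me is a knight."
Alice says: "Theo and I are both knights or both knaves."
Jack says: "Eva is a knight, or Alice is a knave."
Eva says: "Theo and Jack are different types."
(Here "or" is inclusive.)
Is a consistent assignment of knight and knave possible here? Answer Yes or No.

Checking all 32 assignments, each has at least one speaker whose statement's truth value contradicts their type.

No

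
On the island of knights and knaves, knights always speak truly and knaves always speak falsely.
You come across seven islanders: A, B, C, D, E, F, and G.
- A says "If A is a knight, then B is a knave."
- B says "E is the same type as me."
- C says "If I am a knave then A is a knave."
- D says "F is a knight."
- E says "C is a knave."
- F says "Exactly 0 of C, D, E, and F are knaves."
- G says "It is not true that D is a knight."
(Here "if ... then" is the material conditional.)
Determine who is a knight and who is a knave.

A is a knight, B is a knave, C is a knave, D is a knave, E is a knight, F is a knave, and G is a knight.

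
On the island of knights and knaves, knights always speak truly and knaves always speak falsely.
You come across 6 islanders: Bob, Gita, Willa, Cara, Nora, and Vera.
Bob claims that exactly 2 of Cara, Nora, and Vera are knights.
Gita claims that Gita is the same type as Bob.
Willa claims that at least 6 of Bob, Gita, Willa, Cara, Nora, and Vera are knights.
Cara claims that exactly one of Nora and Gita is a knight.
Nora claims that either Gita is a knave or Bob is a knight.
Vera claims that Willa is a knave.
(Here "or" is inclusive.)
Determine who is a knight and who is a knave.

Bob is a knight, Gita is a knight, Willa is a knave, Cara is a knave, Nora is a knight, and Vera is a knight.

Since Bob is a knight, "exactly 2 of Cara, Nora, and Vera are knights" needs to be true, which holds.
Since Gita is a knight, "Gita is the same type as Bob" needs to be true, which holds.
Willa is a knave, so "at least 6 of Bob, Gita, Willa, Cara, Nora, and Vera are knights" must be false — and it is.
Cara is a knave; "exactly one of Nora and Gita is a knight" is false, as required.
Since Nora is a knight, "either Gita is a knave or Bob is a knight" needs to be true, which holds.
Vera (knight): "Willa is a knave" — true. ✓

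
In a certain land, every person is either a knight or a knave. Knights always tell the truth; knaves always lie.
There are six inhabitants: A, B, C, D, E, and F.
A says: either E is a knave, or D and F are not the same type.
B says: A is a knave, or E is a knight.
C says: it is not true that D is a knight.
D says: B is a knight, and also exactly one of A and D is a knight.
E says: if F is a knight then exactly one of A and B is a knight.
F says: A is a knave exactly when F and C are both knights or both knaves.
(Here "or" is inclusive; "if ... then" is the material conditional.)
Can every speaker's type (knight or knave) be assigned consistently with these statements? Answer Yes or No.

One consistent assignment: A=knave, B=knight, C=knight, D=knave, E=knight, F=knave.

Yes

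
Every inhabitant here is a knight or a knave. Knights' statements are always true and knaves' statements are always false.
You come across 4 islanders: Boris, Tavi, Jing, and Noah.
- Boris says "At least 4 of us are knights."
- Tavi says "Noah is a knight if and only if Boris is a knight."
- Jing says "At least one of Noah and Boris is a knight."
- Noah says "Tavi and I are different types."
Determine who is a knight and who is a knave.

Since Boris is a knave, "at least 4 of us are knights" needs to be False, which holds.
As a knave, Tavi's statement "Noah is a knight if and only if Boris is a knight" should be False; it is.
Jing is a knight; "at least one of Noah and Boris is a knight" is true, as required.
Noah is a knight; "Tavi and I are different types" is true, as required.

Knights: Jing and Noah. Knaves: Boris and Tavi.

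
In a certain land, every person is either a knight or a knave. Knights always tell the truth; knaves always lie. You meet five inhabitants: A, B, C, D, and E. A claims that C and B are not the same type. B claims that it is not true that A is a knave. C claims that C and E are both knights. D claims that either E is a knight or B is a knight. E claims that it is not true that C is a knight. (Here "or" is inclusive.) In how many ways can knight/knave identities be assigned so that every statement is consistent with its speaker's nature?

Consistent assignments:
  A=knight, B=knight, C=knave, D=knight, E=knight
  A=knave, B=knave, C=knave, D=knight, E=knight

2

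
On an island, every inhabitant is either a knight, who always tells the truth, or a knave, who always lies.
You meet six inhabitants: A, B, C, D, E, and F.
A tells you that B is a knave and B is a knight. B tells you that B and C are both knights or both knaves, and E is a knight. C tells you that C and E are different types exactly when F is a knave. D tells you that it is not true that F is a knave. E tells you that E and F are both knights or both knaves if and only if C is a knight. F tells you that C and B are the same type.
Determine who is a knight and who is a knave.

A is a knave, B is a knight, C is a knight, D is a knight, E is a knight, and F is a knight.

A is a knave, and the claim "B is a knave and B is a knight" is indeed false.
B is a knight; "B and C are both knights or both knaves, and E is a knight" is True, as required.
C is a knight, and the claim "C and E are different types exactly when F is a knave" is indeed True.
Since D is a knight, "it is not true that F is a knave" needs to be True, which holds.
As a knight, E's statement "E and F are both knights or both knaves if and only if C is a knight" should be True; it is.
F is a knight; "C and B are the same type" is True, as required.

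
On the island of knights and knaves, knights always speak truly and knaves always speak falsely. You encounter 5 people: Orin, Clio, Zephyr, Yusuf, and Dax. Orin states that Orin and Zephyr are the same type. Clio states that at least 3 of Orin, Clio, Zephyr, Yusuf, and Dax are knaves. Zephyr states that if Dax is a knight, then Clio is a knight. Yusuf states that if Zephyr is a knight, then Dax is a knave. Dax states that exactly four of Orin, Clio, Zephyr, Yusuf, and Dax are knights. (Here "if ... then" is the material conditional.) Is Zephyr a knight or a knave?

Zephyr is a knight.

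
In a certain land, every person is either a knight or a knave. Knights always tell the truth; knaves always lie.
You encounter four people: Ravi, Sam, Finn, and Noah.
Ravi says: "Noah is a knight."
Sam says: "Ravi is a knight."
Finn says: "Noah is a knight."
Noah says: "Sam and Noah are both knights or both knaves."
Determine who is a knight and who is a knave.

Suppose Ravi is a knave. Then Ravi's statement "Noah is a knight" would have to be false. Checking the 8 ways to assign the others, none is consistent with every speaker.
(For instance, with Sam=knight, Finn=knight, Noah=knight, Ravi's claim "Noah is a knight" comes out true where it would need to be false.)
So Ravi must be a knight, making "Noah is a knight" true. Taking Ravi=knight, Sam=knight, Finn=knight, Noah=knight, each remaining statement checks out:
  Sam (knight): "Ravi is a knight" — true. ✓
  Finn (knight): "Noah is a knight" — true. ✓
  Noah (knight): "Sam and Noah are both knights or both knaves" — true. ✓
This is the unique consistent assignment.

Ravi is a knight, Sam is a knight, Finn is a knight, and Noah is a knight.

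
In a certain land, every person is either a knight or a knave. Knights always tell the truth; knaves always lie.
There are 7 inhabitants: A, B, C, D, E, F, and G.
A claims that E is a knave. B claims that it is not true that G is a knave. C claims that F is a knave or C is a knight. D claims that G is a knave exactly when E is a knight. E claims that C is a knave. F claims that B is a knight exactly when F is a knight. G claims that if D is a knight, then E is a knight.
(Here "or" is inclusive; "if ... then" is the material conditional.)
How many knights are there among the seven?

4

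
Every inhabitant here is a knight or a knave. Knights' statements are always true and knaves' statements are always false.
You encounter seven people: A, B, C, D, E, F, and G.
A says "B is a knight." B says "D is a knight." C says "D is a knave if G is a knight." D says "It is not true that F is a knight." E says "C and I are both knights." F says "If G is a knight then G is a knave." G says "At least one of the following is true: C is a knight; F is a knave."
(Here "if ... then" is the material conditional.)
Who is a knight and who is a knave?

A is a knight, B is a knight, C is a knave, D is a knight, E is a knave, F is a knave, and G is a knight.

A (knight): "B is a knight" — true. ✓
As a knight, B's statement "D is a knight" should be true; it is.
Since C is a knave, "D is a knave if G is a knight" needs to be false, which holds.
D (knight): "it is not true that F is a knight" — true. ✓
E is a knave, and the claim "C and I are both knights" is indeed false.
F is a knave, and the claim "if G is a knight then G is a knave" is indeed false.
Since G is a knight, "at least one of the following is true: C is a knight; F is a knave" needs to be true, which holds.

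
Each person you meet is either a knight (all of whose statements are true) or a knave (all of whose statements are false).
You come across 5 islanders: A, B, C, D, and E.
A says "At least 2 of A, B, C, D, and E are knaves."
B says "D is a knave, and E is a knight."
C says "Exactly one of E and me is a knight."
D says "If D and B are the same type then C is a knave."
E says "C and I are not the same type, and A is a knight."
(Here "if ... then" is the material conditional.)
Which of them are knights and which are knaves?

Suppose A is a knave. Then A's statement "at least 2 of A, B, C, D, and E are knaves" would have to be false. Checking the 16 ways to assign the others, none is consistent with every speaker.
(For instance, with B=knave, C=knave, D=knight, E=knave, A's claim "at least 2 of A, B, C, D, and E are knaves" comes out true where it would need to be false.)
So A must be a knight, making "at least 2 of A, B, C, D, and E are knaves" true. Taking A=knight, B=knave, C=knave, D=knight, E=knave, each remaining statement checks out:
  B (knave): "D is a knave, and E is a knight" — false. ✓
  C (knave): "exactly one of E and me is a knight" — false. ✓
  D (knight): "if D and B are the same type then C is a knave" — true. ✓
  E (knave): "C and I are not the same type, and A is a knight" — false. ✓
This is the unique consistent assignment.

A is a knight, B is a knave, C is a knave, D is a knight, and E is a knave.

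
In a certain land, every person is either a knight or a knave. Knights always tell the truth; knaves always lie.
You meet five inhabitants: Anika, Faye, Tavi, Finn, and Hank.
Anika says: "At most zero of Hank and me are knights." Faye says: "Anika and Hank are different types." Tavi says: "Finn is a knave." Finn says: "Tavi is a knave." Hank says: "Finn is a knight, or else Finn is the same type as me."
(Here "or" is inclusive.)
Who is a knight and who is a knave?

Anika is a knave, Faye is a knight, Tavi is a knave, Finn is a knight, and Hank is a knight.

Anika is a knave, so "at most zero of Hank and me are knights" must be false — and it is.
Faye (knight): "Anika and Hank are different types" — True. ✓
Tavi is a knave, so "Finn is a knave" must be false — and it is.
Finn is a knight; "Tavi is a knave" is True, as required.
Hank (knight): "Finn is a knight, or else Finn is the same type as me" — True. ✓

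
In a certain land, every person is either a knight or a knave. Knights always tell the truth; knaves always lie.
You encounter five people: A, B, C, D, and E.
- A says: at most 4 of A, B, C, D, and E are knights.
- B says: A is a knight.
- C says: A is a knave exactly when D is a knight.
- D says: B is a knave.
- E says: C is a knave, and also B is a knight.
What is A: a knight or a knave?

A is a knight.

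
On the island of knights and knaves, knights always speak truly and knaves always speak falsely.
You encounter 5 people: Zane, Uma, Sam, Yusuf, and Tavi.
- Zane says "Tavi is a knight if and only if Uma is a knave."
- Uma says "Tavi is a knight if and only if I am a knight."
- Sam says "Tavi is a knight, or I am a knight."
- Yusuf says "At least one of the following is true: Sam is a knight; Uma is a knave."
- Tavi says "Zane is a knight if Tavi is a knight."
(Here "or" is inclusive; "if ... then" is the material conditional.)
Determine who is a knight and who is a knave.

Zane is a knight, Uma is a knave, Sam is a knight, Yusuf is a knight, and Tavi is a knight.

Zane (knight): "Tavi is a knight if and only if Uma is a knave" — True. ✓
Since Uma is a knave, "Tavi is a knight if and only if I am a knight" needs to be false, which holds.
Sam (knight): "Tavi is a knight, or I am a knight" — True. ✓
As a knight, Yusuf's statement "at least one of the following is true: Sam is a knight; Uma is a knave" should be True; it is.
Tavi is a knight; "Zane is a knight if Tavi is a knight" is True, as required.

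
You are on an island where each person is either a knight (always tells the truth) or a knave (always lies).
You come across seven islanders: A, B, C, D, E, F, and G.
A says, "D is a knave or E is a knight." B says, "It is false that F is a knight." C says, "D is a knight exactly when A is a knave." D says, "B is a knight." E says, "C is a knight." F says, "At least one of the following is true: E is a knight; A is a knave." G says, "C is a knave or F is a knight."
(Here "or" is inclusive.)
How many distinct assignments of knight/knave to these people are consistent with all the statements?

Consistent assignments:
  A=knight, B=knave, C=knight, D=knave, E=knight, F=knight, G=knight

1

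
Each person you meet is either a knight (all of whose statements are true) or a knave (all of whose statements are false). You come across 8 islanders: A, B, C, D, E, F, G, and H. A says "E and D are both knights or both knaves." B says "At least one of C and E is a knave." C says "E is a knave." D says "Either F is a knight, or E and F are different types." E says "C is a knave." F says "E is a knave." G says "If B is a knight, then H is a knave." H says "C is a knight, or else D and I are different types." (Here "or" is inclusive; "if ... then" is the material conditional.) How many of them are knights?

5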